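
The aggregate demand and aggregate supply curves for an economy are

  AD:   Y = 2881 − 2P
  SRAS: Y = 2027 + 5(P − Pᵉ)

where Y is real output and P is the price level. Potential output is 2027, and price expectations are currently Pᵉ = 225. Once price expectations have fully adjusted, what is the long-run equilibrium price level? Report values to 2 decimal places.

Long-run P = 427.00

Short run: with Pᵉ = 225, SRAS is Y = 902 + 5P. Setting AD = SRAS gives 1979 = 7P, so P = 282.71 and Y = 2881 − 2P = 2315.57.
Output 2315.57 is above potential 2027, so over time expected prices rise and SRAS shifts left until Y returns to 2027.
Long run: Y = 2027 on the AD curve gives 2027 = 2881 − 2P, so P = 427.00.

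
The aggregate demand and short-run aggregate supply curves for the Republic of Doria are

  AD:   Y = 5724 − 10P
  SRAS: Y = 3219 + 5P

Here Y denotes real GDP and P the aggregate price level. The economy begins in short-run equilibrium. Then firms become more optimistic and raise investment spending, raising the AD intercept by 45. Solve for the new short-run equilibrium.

This is a positive demand shock: AD shifts right.
New AD: Y = 5769 − 10P.
Set AD = SRAS: 5769 − 10P = 3219 + 5P, so 2550 = 15P and P = 170.
Y = 5769 − 10·170 = 4069.

P = 170, Y = 4069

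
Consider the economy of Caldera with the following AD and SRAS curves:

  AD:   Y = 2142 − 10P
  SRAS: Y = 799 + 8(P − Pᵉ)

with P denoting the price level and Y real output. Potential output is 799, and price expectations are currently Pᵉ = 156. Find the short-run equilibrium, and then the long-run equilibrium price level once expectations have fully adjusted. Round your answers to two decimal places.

Short run: with Pᵉ = 156, SRAS is Y = 8P − 449. Setting AD = SRAS gives 2591 = 18P, so P = 143.94 and Y = 2142 − 10P = 702.56.
Output 702.56 is below potential 799, so over time expected prices fall and SRAS shifts right until Y returns to 799.
Long run: Y = 799 on the AD curve gives 799 = 2142 − 10P, so P = 134.30.

Short run: P = 143.94, Y = 702.56. Long run: P = 134.30.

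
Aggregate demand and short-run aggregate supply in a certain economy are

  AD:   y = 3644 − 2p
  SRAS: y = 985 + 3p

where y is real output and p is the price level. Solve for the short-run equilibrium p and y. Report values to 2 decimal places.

Set AD = SRAS: 3644 − 2p = 985 + 3p, so 2659 = 5p and p = 531.80.
Substituting into AD, y = 3644 − 2p = 2580.40.

p = 531.80, y = 2580.40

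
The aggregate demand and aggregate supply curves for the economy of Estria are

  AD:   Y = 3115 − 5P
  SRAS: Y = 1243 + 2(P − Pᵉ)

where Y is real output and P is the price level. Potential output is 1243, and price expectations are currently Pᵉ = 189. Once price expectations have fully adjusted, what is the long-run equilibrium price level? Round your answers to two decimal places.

Long-run P = 374.40

Short run: with Pᵉ = 189, SRAS is Y = 865 + 2P. Setting AD = SRAS gives 2250 = 7P, so P = 321.43 and Y = 3115 − 5P = 1507.86.
Output 1507.86 is above potential 1243, so over time expected prices rise and SRAS shifts left until Y returns to 1243.
Long run: Y = 1243 on the AD curve gives 1243 = 3115 − 5P, so P = 374.40.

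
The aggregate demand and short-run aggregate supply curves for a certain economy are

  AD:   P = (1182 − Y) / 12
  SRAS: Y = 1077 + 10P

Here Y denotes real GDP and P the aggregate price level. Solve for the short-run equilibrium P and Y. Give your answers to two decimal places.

Rearrange AD to Y = 1182 − 12P.
Set AD = SRAS: 1182 − 12P = 1077 + 10P, so 105 = 22P and P = 4.77.
Substituting into AD, Y = 1182 − 12P = 1124.73.

P = 4.77, Y = 1124.73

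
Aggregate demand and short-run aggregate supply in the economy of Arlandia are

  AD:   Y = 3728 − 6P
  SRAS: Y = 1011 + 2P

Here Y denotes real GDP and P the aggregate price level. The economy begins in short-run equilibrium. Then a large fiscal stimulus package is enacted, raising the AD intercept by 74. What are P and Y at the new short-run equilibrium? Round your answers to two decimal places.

P = 348.88, Y = 1708.75

This is a positive demand shock: AD shifts right.
New AD: Y = 3802 − 6P.
Set AD = SRAS: 3802 − 6P = 1011 + 2P, so 2791 = 8P and P = 348.88.
Substituting into AD, Y = 1708.75.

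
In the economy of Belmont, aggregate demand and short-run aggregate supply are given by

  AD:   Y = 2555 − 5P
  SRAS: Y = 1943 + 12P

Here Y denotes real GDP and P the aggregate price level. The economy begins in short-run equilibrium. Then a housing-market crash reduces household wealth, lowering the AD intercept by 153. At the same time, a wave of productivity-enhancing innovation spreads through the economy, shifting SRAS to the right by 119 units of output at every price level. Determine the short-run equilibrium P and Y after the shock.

P = 20, Y = 2302

After both shocks: AD is Y = 2402 − 5P and SRAS is Y = 2062 + 12P.
Setting them equal: 340 = 17P, so P = 20.
Y = 2402 − 5·20 = 2302.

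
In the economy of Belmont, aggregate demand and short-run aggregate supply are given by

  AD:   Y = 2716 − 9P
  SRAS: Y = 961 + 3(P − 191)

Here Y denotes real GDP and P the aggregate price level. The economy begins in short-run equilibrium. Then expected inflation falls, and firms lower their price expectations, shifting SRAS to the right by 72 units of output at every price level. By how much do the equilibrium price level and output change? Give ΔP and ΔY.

This is a positive supply shock: SRAS shifts right.
New SRAS: Y = 460 + 3P.
Set AD = SRAS: 2716 − 9P = 460 + 3P, so 2256 = 12P and P = 188.
Y = 2716 − 9·188 = 1024.
Initially P = 194, Y = 970, so ΔP = -6 and ΔY = +54.

ΔP = -6, ΔY = +54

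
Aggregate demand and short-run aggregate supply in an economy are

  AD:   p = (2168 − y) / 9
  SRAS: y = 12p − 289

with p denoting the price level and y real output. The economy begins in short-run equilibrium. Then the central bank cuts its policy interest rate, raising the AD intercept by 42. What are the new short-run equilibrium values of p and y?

This is a positive demand shock: AD shifts right.
New AD: y = 2210 − 9p.
Set AD = SRAS: 2210 − 9p = 12p − 289, so 2499 = 21p and p = 119.
y = 2210 − 9·119 = 1139.

p = 119, y = 1139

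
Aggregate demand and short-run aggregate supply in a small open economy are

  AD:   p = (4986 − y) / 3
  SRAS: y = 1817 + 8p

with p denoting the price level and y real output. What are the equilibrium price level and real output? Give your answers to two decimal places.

p = 288.09, y = 4121.73

Rearrange AD to y = 4986 − 3p.
Set AD = SRAS: 4986 − 3p = 1817 + 8p, so 3169 = 11p and p = 288.09.
Substituting into AD, y = 4986 − 3p = 4121.73.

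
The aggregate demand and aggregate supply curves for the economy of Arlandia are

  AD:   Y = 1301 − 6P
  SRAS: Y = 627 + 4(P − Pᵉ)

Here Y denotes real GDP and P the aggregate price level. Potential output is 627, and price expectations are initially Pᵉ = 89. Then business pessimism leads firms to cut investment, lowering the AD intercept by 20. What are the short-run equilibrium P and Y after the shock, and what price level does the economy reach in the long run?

Short run: P = 101, Y = 675. Long run: P = 109.

AD shifts left: new AD is Y = 1281 − 6P. With Pᵉ = 89, SRAS is Y = 271 + 4P.
Short run: 1281 − 6P = 271 + 4P gives 1010 = 10P, so P = 101 and Y = 1281 − 6·101 = 675.
Y = 675 is above potential 627; expectations adjust and SRAS shifts left until Y = 627.
Long run: on the new AD curve, 627 = 1281 − 6P gives P = 109.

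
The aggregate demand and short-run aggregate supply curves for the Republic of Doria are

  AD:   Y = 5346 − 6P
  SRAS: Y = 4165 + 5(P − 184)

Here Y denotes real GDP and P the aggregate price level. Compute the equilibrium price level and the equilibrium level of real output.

Write SRAS as Y = 4165 + 5P − 920 = 3245 + 5P.
Set AD = SRAS: 5346 − 6P = 3245 + 5P, so 2101 = 11P and P = 191.
Then Y = 5346 − 6·191 = 4200.

P = 191, Y = 4200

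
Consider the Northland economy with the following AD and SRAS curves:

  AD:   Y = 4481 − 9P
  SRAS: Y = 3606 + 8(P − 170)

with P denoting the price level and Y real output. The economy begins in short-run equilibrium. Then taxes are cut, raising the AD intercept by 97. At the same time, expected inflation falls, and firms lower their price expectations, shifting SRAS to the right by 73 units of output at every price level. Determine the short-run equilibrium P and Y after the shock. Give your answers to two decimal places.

After both shocks: AD is Y = 4578 − 9P and SRAS is Y = 2319 + 8P.
Setting them equal: 2259 = 17P, so P = 132.88.
Substituting into AD, Y = 3382.06.

P = 132.88, Y = 3382.06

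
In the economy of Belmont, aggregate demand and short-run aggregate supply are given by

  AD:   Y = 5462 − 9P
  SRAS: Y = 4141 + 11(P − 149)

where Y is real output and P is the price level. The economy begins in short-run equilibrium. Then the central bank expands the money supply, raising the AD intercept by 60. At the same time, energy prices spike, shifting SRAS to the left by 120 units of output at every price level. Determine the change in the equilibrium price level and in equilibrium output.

ΔP = +9, ΔY = -21

After both shocks: AD is Y = 5522 − 9P and SRAS is Y = 2382 + 11P.
Setting them equal: 3140 = 20P, so P = 157.
Y = 5522 − 9·157 = 4109.
Initially P = 148, Y = 4130, so ΔP = +9 and ΔY = -21.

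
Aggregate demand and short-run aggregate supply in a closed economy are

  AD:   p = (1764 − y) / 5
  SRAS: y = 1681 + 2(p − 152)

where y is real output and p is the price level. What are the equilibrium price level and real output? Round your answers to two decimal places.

Write SRAS as y = 1681 + 2p − 304 = 1377 + 2p.
Rearrange AD to y = 1764 − 5p.
Set AD = SRAS: 1764 − 5p = 1377 + 2p, so 387 = 7p and p = 55.29.
Substituting into AD, y = 1764 − 5p = 1487.57.

p = 55.29, y = 1487.57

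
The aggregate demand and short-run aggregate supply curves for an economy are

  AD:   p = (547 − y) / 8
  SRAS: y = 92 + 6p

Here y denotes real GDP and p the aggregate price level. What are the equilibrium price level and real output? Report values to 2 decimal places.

p = 32.50, y = 287.00

Rearrange AD to y = 547 − 8p.
Set AD = SRAS: 547 − 8p = 92 + 6p, so 455 = 14p and p = 32.50.
Substituting into AD, y = 547 − 8p = 287.00.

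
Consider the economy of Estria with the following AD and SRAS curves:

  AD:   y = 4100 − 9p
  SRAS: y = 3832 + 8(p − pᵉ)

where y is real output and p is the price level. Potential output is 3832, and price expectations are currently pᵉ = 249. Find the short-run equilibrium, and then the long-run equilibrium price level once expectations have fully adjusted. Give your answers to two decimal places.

Short run: with pᵉ = 249, SRAS is y = 1840 + 8p. Setting AD = SRAS gives 2260 = 17p, so p = 132.94 and y = 4100 − 9p = 2903.53.
Output 2903.53 is below potential 3832, so over time expected prices fall and SRAS shifts right until y returns to 3832.
Long run: y = 3832 on the AD curve gives 3832 = 4100 − 9p, so p = 29.78.

Short run: p = 132.94, y = 2903.53. Long run: p = 29.78.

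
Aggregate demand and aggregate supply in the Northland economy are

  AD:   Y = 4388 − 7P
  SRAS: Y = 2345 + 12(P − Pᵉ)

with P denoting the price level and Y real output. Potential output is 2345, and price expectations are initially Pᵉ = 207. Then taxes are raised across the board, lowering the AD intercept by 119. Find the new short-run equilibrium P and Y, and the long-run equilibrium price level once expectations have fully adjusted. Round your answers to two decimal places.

Short run: P = 232.00, Y = 2645.00. Long run: P = 274.86.

AD shifts left: new AD is Y = 4269 − 7P. With Pᵉ = 207, SRAS is Y = 12P − 139.
Short run: 4269 − 7P = 12P − 139 gives 4408 = 19P, so P = 232.00 and Y = 4269 − 7P = 2645.00.
Y = 2645.00 is above potential 2345; expectations adjust and SRAS shifts left until Y = 2345.
Long run: on the new AD curve, 2345 = 4269 − 7P gives P = 274.86.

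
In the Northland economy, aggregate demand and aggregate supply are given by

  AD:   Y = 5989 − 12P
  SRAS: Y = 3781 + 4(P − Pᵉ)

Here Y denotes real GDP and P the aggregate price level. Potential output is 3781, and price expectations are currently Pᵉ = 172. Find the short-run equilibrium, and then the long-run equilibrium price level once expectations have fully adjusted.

Short run: P = 181, Y = 3817. Long run: P = 184.

Short run: with Pᵉ = 172, SRAS is Y = 3093 + 4P. Setting AD = SRAS gives 2896 = 16P, so P = 181 and Y = 5989 − 12·181 = 3817.
Output 3817 is above potential 3781, so over time expected prices rise and SRAS shifts left until Y returns to 3781.
Long run: Y = 3781 on the AD curve gives 3781 = 5989 − 12P, so P = 184.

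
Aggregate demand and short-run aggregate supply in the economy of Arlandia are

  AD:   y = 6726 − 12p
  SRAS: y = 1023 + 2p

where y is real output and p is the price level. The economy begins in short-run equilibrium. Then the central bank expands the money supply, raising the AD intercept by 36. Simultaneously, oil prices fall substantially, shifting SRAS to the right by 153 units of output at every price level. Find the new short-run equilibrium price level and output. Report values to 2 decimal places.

After both shocks: AD is y = 6762 − 12p and SRAS is y = 1176 + 2p.
Setting them equal: 5586 = 14p, so p = 399.00.
Substituting into AD, y = 1974.00.

p = 399.00, y = 1974.00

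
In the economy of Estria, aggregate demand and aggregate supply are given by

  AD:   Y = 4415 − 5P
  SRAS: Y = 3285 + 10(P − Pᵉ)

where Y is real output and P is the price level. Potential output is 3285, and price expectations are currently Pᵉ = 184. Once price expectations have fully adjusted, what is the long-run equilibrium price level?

Short run: with Pᵉ = 184, SRAS is Y = 1445 + 10P. Setting AD = SRAS gives 2970 = 15P, so P = 198 and Y = 4415 − 5·198 = 3425.
Output 3425 is above potential 3285, so over time expected prices rise and SRAS shifts left until Y returns to 3285.
Long run: Y = 3285 on the AD curve gives 3285 = 4415 − 5P, so P = 226.

Long-run P = 226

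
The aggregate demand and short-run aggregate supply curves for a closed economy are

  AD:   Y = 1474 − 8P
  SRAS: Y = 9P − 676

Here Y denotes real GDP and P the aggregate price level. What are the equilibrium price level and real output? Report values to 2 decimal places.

Set AD = SRAS: 1474 − 8P = 9P − 676, so 2150 = 17P and P = 126.47.
Substituting into AD, Y = 1474 − 8P = 462.24.

P = 126.47, Y = 462.24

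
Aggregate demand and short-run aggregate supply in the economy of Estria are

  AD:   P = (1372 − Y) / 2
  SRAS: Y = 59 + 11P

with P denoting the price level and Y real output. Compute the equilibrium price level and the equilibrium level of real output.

Rearrange AD to Y = 1372 − 2P.
Set AD = SRAS: 1372 − 2P = 59 + 11P, so 1313 = 13P and P = 101.
Then Y = 1372 − 2·101 = 1170.

P = 101, Y = 1170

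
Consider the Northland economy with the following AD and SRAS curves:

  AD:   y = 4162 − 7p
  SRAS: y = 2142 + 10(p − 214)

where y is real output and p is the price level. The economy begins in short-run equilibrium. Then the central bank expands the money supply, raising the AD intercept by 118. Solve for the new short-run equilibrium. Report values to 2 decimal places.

This is a positive demand shock: AD shifts right.
New AD: y = 4280 − 7p.
SRAS can be written y = 2 + 10p.
Set AD = SRAS: 4280 − 7p = 2 + 10p, so 4278 = 17p and p = 251.65.
Substituting into AD, y = 2518.47.

p = 251.65, y = 2518.47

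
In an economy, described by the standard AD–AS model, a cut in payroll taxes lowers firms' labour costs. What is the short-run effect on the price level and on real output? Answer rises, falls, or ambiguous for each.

Price level: falls; output: rises

This is a favourable supply shock: SRAS shifts right.
Moving along the downward-sloping AD curve, P falls and Y rises.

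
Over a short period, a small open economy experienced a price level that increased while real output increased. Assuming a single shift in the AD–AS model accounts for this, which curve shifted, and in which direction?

AD shifted right

P rose and Y rose. An AD shift moves P and Y in the same direction; an SRAS shift moves them in opposite directions.
Here P and Y moved in the same direction, so the AD curve shifted.
Since Y rose, AD shifted right.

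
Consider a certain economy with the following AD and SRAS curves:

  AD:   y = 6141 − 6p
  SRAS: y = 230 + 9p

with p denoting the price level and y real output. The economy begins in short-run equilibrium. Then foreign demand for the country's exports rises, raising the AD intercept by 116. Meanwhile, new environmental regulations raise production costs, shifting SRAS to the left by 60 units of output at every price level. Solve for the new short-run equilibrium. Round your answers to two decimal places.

p = 405.80, y = 3822.20

After both shocks: AD is y = 6257 − 6p and SRAS is y = 170 + 9p.
Setting them equal: 6087 = 15p, so p = 405.80.
Substituting into AD, y = 3822.20.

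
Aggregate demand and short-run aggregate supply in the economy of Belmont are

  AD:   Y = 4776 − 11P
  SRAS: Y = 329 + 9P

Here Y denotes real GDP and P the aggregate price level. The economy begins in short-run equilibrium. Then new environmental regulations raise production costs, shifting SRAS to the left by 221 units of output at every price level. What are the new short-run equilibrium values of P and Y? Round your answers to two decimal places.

This is a negative supply shock: SRAS shifts left.
New SRAS: Y = 108 + 9P.
Set AD = SRAS: 4776 − 11P = 108 + 9P, so 4668 = 20P and P = 233.40.
Substituting into AD, Y = 2208.60.

P = 233.40, Y = 2208.60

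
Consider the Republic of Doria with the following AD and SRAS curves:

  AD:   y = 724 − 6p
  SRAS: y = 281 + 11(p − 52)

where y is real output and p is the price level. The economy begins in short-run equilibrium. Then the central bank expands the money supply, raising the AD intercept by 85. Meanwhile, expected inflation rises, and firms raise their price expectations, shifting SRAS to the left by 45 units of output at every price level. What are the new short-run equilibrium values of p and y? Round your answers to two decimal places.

After both shocks: AD is y = 809 − 6p and SRAS is y = 11p − 336.
Setting them equal: 1145 = 17p, so p = 67.35.
Substituting into AD, y = 404.88.

p = 67.35, y = 404.88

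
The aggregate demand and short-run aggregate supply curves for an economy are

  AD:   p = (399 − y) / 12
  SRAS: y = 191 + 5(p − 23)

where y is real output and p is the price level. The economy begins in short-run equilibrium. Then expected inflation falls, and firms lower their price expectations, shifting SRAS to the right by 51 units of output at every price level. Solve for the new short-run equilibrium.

p = 16, y = 207

This is a positive supply shock: SRAS shifts right.
New SRAS: y = 127 + 5p.
Set AD = SRAS: 399 − 12p = 127 + 5p, so 272 = 17p and p = 16.
y = 399 − 12·16 = 207.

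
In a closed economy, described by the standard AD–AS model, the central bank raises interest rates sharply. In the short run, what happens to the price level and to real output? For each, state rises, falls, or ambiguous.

Price level: falls; output: falls

This is a negative demand shock: AD shifts left.
Moving along the upward-sloping SRAS curve, P falls and Y falls.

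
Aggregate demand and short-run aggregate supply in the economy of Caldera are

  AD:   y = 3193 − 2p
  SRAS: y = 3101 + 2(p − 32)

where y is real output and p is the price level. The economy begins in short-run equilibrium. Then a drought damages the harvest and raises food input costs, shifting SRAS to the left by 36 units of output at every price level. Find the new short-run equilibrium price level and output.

p = 48, y = 3097

This is a negative supply shock: SRAS shifts left.
New SRAS: y = 3001 + 2p.
Set AD = SRAS: 3193 − 2p = 3001 + 2p, so 192 = 4p and p = 48.
y = 3193 − 2·48 = 3097.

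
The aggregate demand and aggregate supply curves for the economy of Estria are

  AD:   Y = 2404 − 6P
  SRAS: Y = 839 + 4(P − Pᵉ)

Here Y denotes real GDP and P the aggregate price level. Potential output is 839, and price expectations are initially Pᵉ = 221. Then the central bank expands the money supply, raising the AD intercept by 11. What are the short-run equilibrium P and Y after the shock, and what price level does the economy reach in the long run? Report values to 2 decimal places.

Short run: P = 246.00, Y = 939.00. Long run: P = 262.67.

AD shifts right: new AD is Y = 2415 − 6P. With Pᵉ = 221, SRAS is Y = 4P − 45.
Short run: 2415 − 6P = 4P − 45 gives 2460 = 10P, so P = 246.00 and Y = 2415 − 6P = 939.00.
Y = 939.00 is above potential 839; expectations adjust and SRAS shifts left until Y = 839.
Long run: on the new AD curve, 839 = 2415 − 6P gives P = 262.67.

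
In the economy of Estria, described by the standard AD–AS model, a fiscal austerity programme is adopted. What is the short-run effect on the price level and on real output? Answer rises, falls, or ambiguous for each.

This is a negative demand shock: AD shifts left.
Moving along the upward-sloping SRAS curve, P falls and Y falls.

Price level: falls; output: falls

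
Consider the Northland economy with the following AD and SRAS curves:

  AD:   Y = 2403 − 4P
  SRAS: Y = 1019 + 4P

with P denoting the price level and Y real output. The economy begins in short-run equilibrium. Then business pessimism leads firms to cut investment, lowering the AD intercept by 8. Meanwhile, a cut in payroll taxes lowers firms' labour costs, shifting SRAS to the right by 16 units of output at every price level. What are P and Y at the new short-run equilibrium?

After both shocks: AD is Y = 2395 − 4P and SRAS is Y = 1035 + 4P.
Setting them equal: 1360 = 8P, so P = 170.
Y = 2395 − 4·170 = 1715.

P = 170, Y = 1715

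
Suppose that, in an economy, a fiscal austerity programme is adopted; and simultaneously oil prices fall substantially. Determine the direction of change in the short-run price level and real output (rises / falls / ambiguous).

The first event is a negative demand shock: AD shifts left, which by itself pushes P down and Y down.
The second is a favourable supply shock: SRAS shifts right, which by itself pushes P down and Y up.
Both shocks push P down, so P falls. The two shocks push Y in opposite directions, so the effect on Y is ambiguous.

Price level: falls; output: ambiguous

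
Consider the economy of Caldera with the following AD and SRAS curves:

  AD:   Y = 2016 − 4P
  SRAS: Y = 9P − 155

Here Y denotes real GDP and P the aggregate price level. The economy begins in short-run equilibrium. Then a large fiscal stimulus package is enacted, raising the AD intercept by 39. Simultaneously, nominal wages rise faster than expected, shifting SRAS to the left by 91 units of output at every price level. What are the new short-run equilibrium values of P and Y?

P = 177, Y = 1347

After both shocks: AD is Y = 2055 − 4P and SRAS is Y = 9P − 246.
Setting them equal: 2301 = 13P, so P = 177.
Y = 2055 − 4·177 = 1347.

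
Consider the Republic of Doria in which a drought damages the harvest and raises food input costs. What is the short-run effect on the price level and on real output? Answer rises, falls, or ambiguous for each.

This is an adverse supply shock: SRAS shifts left.
Moving along the downward-sloping AD curve, P rises and Y falls.

Price level: rises; output: falls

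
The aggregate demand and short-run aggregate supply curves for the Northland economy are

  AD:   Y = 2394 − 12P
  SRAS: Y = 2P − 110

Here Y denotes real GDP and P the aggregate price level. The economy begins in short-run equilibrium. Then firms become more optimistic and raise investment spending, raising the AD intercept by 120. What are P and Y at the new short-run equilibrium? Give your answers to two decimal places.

P = 187.43, Y = 264.86

This is a positive demand shock: AD shifts right.
New AD: Y = 2514 − 12P.
Set AD = SRAS: 2514 − 12P = 2P − 110, so 2624 = 14P and P = 187.43.
Substituting into AD, Y = 264.86.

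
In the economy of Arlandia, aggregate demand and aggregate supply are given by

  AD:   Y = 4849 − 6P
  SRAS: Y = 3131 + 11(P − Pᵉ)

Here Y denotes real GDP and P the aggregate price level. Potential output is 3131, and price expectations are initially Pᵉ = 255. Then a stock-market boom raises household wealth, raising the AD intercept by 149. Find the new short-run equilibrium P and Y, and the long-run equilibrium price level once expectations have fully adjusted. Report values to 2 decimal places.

Short run: P = 274.82, Y = 3349.06. Long run: P = 311.17.

AD shifts right: new AD is Y = 4998 − 6P. With Pᵉ = 255, SRAS is Y = 326 + 11P.
Short run: 4998 − 6P = 326 + 11P gives 4672 = 17P, so P = 274.82 and Y = 4998 − 6P = 3349.06.
Y = 3349.06 is above potential 3131; expectations adjust and SRAS shifts left until Y = 3131.
Long run: on the new AD curve, 3131 = 4998 − 6P gives P = 311.17.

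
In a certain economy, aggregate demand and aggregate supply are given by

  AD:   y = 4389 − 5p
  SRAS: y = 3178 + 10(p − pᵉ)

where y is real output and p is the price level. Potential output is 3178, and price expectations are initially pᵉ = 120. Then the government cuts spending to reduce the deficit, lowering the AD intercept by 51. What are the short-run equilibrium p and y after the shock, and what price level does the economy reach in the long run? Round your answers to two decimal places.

Short run: p = 157.33, y = 3551.33. Long run: p = 232.00.

AD shifts left: new AD is y = 4338 − 5p. With pᵉ = 120, SRAS is y = 1978 + 10p.
Short run: 4338 − 5p = 1978 + 10p gives 2360 = 15p, so p = 157.33 and y = 4338 − 5p = 3551.33.
y = 3551.33 is above potential 3178; expectations adjust and SRAS shifts left until y = 3178.
Long run: on the new AD curve, 3178 = 4338 − 5p gives p = 232.00.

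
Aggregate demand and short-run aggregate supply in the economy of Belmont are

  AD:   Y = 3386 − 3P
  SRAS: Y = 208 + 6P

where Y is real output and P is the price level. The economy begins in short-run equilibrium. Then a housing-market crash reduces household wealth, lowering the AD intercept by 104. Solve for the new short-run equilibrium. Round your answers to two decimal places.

P = 341.56, Y = 2257.33

This is a negative demand shock: AD shifts left.
New AD: Y = 3282 − 3P.
Set AD = SRAS: 3282 − 3P = 208 + 6P, so 3074 = 9P and P = 341.56.
Substituting into AD, Y = 2257.33.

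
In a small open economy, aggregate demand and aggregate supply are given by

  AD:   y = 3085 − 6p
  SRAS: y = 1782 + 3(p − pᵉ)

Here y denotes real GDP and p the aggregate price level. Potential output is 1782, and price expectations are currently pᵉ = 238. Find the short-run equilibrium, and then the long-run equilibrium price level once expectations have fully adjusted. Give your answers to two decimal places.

Short run: with pᵉ = 238, SRAS is y = 1068 + 3p. Setting AD = SRAS gives 2017 = 9p, so p = 224.11 and y = 3085 − 6p = 1740.33.
Output 1740.33 is below potential 1782, so over time expected prices fall and SRAS shifts right until y returns to 1782.
Long run: y = 1782 on the AD curve gives 1782 = 3085 − 6p, so p = 217.17.

Short run: p = 224.11, y = 1740.33. Long run: p = 217.17.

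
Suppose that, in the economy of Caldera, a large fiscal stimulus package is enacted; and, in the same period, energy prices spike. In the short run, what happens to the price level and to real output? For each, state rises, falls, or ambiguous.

The first event is a positive demand shock: AD shifts right, which by itself pushes P up and Y up.
The second is an adverse supply shock: SRAS shifts left, which by itself pushes P up and Y down.
Both shocks push P up, so P rises. The two shocks push Y in opposite directions, so the effect on Y is ambiguous.

Price level: rises; output: ambiguous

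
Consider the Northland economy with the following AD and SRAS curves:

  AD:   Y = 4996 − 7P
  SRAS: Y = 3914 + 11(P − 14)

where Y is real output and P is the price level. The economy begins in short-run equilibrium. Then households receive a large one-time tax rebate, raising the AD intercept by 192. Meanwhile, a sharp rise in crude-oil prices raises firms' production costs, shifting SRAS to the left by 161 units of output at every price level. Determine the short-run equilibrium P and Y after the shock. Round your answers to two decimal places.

P = 88.28, Y = 4570.06

After both shocks: AD is Y = 5188 − 7P and SRAS is Y = 3599 + 11P.
Setting them equal: 1589 = 18P, so P = 88.28.
Substituting into AD, Y = 4570.06.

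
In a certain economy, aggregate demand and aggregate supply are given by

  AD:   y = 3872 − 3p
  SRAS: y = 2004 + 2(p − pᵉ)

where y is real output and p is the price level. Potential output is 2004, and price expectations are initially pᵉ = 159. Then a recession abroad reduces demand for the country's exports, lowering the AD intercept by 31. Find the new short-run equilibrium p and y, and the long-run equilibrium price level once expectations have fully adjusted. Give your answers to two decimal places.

Short run: p = 431.00, y = 2548.00. Long run: p = 612.33.

AD shifts left: new AD is y = 3841 − 3p. With pᵉ = 159, SRAS is y = 1686 + 2p.
Short run: 3841 − 3p = 1686 + 2p gives 2155 = 5p, so p = 431.00 and y = 3841 − 3p = 2548.00.
y = 2548.00 is above potential 2004; expectations adjust and SRAS shifts left until y = 2004.
Long run: on the new AD curve, 2004 = 3841 − 3p gives p = 612.33.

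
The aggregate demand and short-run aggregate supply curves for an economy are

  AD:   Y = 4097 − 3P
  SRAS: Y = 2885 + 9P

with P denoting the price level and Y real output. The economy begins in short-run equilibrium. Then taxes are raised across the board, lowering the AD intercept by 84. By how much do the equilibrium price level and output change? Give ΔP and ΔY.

ΔP = -7, ΔY = -63

This is a negative demand shock: AD shifts left.
New AD: Y = 4013 − 3P.
Set AD = SRAS: 4013 − 3P = 2885 + 9P, so 1128 = 12P and P = 94.
Y = 4013 − 3·94 = 3731.
Initially P = 101, Y = 3794, so ΔP = -7 and ΔY = -63.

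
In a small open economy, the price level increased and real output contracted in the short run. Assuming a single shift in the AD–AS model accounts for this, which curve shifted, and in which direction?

P rose and Y fell. An AD shift moves P and Y in the same direction; an SRAS shift moves them in opposite directions.
Here P and Y moved in opposite directions, so the SRAS curve shifted.
Since Y fell, SRAS shifted left.

SRAS shifted left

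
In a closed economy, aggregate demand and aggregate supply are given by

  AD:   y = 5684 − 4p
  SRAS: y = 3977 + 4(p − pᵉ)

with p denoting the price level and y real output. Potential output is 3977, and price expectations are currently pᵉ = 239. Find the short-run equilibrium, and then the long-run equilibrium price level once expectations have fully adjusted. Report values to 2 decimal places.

Short run: with pᵉ = 239, SRAS is y = 3021 + 4p. Setting AD = SRAS gives 2663 = 8p, so p = 332.88 and y = 5684 − 4p = 4352.50.
Output 4352.50 is above potential 3977, so over time expected prices rise and SRAS shifts left until y returns to 3977.
Long run: y = 3977 on the AD curve gives 3977 = 5684 − 4p, so p = 426.75.

Short run: p = 332.88, y = 4352.50. Long run: p = 426.75.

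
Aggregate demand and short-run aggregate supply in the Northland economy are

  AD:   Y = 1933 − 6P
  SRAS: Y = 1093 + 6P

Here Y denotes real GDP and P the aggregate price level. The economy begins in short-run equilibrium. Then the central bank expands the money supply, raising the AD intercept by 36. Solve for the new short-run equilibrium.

P = 73, Y = 1531

This is a positive demand shock: AD shifts right.
New AD: Y = 1969 − 6P.
Set AD = SRAS: 1969 − 6P = 1093 + 6P, so 876 = 12P and P = 73.
Y = 1969 − 6·73 = 1531.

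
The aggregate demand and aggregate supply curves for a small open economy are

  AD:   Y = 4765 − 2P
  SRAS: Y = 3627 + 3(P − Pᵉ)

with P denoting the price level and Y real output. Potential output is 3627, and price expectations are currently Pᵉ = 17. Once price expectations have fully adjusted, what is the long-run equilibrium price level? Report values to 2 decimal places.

Long-run P = 569.00

Short run: with Pᵉ = 17, SRAS is Y = 3576 + 3P. Setting AD = SRAS gives 1189 = 5P, so P = 237.80 and Y = 4765 − 2P = 4289.40.
Output 4289.40 is above potential 3627, so over time expected prices rise and SRAS shifts left until Y returns to 3627.
Long run: Y = 3627 on the AD curve gives 3627 = 4765 − 2P, so P = 569.00.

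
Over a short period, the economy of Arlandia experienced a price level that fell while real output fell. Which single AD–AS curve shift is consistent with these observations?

P fell and Y fell. An AD shift moves P and Y in the same direction; an SRAS shift moves them in opposite directions.
Here P and Y moved in the same direction, so the AD curve shifted.
Since Y fell, AD shifted left.

AD shifted left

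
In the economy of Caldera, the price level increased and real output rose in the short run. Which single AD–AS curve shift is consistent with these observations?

P rose and Y rose. An AD shift moves P and Y in the same direction; an SRAS shift moves them in opposite directions.
Here P and Y moved in the same direction, so the AD curve shifted.
Since Y rose, AD shifted right.

AD shifted right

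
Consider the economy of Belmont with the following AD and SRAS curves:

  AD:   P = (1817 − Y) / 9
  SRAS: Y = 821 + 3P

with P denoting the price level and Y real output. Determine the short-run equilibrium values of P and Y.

Rearrange AD to Y = 1817 − 9P.
Set AD = SRAS: 1817 − 9P = 821 + 3P, so 996 = 12P and P = 83.
Then Y = 1817 − 9·83 = 1070.

P = 83, Y = 1070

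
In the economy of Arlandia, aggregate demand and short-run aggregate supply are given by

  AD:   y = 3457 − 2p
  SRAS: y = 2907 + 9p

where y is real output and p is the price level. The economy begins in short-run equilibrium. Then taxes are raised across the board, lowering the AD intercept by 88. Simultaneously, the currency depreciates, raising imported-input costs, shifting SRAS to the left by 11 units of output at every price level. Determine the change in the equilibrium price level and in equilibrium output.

After both shocks: AD is y = 3369 − 2p and SRAS is y = 2896 + 9p.
Setting them equal: 473 = 11p, so p = 43.
y = 3369 − 2·43 = 3283.
Initially p = 50, y = 3357, so Δp = -7 and Δy = -74.

Δp = -7, Δy = -74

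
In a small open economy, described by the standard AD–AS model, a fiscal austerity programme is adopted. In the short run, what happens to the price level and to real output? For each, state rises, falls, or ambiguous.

This is a negative demand shock: AD shifts left.
Moving along the upward-sloping SRAS curve, P falls and Y falls.

Price level: falls; output: falls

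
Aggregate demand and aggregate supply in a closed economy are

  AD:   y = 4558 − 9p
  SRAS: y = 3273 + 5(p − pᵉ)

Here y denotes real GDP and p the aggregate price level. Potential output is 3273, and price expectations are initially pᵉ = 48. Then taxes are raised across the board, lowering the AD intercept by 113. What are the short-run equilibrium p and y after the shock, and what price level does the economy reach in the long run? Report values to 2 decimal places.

Short run: p = 100.86, y = 3537.29. Long run: p = 130.22.

AD shifts left: new AD is y = 4445 − 9p. With pᵉ = 48, SRAS is y = 3033 + 5p.
Short run: 4445 − 9p = 3033 + 5p gives 1412 = 14p, so p = 100.86 and y = 4445 − 9p = 3537.29.
y = 3537.29 is above potential 3273; expectations adjust and SRAS shifts left until y = 3273.
Long run: on the new AD curve, 3273 = 4445 − 9p gives p = 130.22.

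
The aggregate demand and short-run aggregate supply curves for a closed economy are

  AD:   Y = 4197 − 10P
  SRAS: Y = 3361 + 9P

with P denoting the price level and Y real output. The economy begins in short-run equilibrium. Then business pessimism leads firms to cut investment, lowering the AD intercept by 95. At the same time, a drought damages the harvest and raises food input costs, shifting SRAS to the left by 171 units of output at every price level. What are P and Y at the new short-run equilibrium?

After both shocks: AD is Y = 4102 − 10P and SRAS is Y = 3190 + 9P.
Setting them equal: 912 = 19P, so P = 48.
Y = 4102 − 10·48 = 3622.

P = 48, Y = 3622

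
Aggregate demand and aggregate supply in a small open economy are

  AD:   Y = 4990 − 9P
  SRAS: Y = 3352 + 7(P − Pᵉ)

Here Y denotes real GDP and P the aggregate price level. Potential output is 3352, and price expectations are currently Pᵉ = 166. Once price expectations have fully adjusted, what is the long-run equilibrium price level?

Short run: with Pᵉ = 166, SRAS is Y = 2190 + 7P. Setting AD = SRAS gives 2800 = 16P, so P = 175 and Y = 4990 − 9·175 = 3415.
Output 3415 is above potential 3352, so over time expected prices rise and SRAS shifts left until Y returns to 3352.
Long run: Y = 3352 on the AD curve gives 3352 = 4990 − 9P, so P = 182.

Long-run P = 182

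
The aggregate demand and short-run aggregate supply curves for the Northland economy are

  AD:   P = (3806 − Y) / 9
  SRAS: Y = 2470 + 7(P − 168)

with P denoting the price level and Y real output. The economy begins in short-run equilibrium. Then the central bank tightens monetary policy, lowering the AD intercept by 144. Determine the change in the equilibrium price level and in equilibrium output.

ΔP = -9, ΔY = -63

This is a negative demand shock: AD shifts left.
New AD: Y = 3662 − 9P.
SRAS can be written Y = 1294 + 7P.
Set AD = SRAS: 3662 − 9P = 1294 + 7P, so 2368 = 16P and P = 148.
Y = 3662 − 9·148 = 2330.
Initially P = 157, Y = 2393, so ΔP = -9 and ΔY = -63.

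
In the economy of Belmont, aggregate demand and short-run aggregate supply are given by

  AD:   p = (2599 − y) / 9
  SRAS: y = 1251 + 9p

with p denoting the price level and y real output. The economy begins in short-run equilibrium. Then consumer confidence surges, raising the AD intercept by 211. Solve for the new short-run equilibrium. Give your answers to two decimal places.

This is a positive demand shock: AD shifts right.
New AD: y = 2810 − 9p.
Set AD = SRAS: 2810 − 9p = 1251 + 9p, so 1559 = 18p and p = 86.61.
Substituting into AD, y = 2030.50.

p = 86.61, y = 2030.50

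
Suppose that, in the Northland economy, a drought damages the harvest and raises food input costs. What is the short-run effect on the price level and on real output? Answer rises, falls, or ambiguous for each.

Price level: rises; output: falls

This is an adverse supply shock: SRAS shifts left.
Moving along the downward-sloping AD curve, P rises and Y falls.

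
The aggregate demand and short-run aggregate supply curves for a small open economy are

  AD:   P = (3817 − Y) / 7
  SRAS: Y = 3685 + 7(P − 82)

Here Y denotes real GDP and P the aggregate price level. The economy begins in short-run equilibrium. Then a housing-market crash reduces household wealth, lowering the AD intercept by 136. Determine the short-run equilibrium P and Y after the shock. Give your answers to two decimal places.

P = 40.71, Y = 3396.00

This is a negative demand shock: AD shifts left.
New AD: Y = 3681 − 7P.
SRAS can be written Y = 3111 + 7P.
Set AD = SRAS: 3681 − 7P = 3111 + 7P, so 570 = 14P and P = 40.71.
Substituting into AD, Y = 3396.00.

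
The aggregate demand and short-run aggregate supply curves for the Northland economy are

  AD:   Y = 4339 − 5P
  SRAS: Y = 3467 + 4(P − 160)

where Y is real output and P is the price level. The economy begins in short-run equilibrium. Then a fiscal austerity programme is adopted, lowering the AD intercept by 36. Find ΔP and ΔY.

ΔP = -4, ΔY = -16

This is a negative demand shock: AD shifts left.
New AD: Y = 4303 − 5P.
SRAS can be written Y = 2827 + 4P.
Set AD = SRAS: 4303 − 5P = 2827 + 4P, so 1476 = 9P and P = 164.
Y = 4303 − 5·164 = 3483.
Initially P = 168, Y = 3499, so ΔP = -4 and ΔY = -16.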